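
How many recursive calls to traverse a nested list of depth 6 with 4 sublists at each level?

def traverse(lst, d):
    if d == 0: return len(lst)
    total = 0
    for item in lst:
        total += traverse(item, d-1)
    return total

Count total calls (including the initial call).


At depth 0 (root): 1 call
At depth 1: each of 1 parents calls traverse on 4 children = 4 calls
At depth 2: each of 4 parents calls traverse on 4 children = 16 calls
At depth 3: each of 16 parents calls traverse on 4 children = 64 calls
At depth 4: each of 64 parents calls traverse on 4 children = 256 calls
At depth 5: each of 256 parents calls traverse on 4 children = 1024 calls
At depth 6: each of 1024 parents calls traverse on 4 children = 4096 calls
Total: 1 + 4 + 16 + 64 + 256 + 1024 + 4096 = 5461

5461


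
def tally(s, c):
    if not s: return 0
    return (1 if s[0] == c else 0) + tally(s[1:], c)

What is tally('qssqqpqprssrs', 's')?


s[0]='q' != 's' -> 0
s[0]='s' == 's' -> 1
s[0]='s' == 's' -> 1
s[0]='q' != 's' -> 0
s[0]='q' != 's' -> 0
s[0]='p' != 's' -> 0
s[0]='q' != 's' -> 0
s[0]='p' != 's' -> 0
s[0]='r' != 's' -> 0
s[0]='s' == 's' -> 1
s[0]='s' == 's' -> 1
s[0]='r' != 's' -> 0
s[0]='s' == 's' -> 1
Sum: 0 + 1 + 1 + 0 + 0 + 0 + 0 + 0 + 0 + 1 + 1 + 0 + 1 = 5

5


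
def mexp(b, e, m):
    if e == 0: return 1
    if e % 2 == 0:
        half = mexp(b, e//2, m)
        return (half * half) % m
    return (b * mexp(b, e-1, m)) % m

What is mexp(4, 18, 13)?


mexp(4, 18, 13): e is even, compute mexp(4, 9, 13)
  mexp(4, 9, 13): e is odd, compute mexp(4, 8, 13)
    mexp(4, 8, 13): e is even, compute mexp(4, 4, 13)
      mexp(4, 4, 13): e is even, compute mexp(4, 2, 13)
        mexp(4, 2, 13): e is even, compute mexp(4, 1, 13)
          mexp(4, 1, 13): e is odd, compute mexp(4, 0, 13)
          mexp(4, 0, 13) = 1
          (4 * 1) % 13 = 4
        half=4, (4*4) % 13 = 3
      half=3, (3*3) % 13 = 9
    half=9, (9*9) % 13 = 3
  (4 * 3) % 13 = 12
half=12, (12*12) % 13 = 1

1


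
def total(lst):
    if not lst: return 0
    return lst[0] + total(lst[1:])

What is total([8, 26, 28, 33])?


total([8, 26, 28, 33]) = 8 + total([26, 28, 33])
total([26, 28, 33]) = 26 + total([28, 33])
total([28, 33]) = 28 + total([33])
total([33]) = 33 + total([])
total([]) = 0  (base case)
Total: 8 + 26 + 28 + 33 + 0 = 95

95


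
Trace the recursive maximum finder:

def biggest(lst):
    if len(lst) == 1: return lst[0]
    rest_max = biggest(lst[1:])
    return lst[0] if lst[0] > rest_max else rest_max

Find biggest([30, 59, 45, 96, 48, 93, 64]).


biggest([30, 59, 45, 96, 48, 93, 64]): compare 30 with biggest([59, 45, 96, 48, 93, 64])
biggest([59, 45, 96, 48, 93, 64]): compare 59 with biggest([45, 96, 48, 93, 64])
biggest([45, 96, 48, 93, 64]): compare 45 with biggest([96, 48, 93, 64])
biggest([96, 48, 93, 64]): compare 96 with biggest([48, 93, 64])
biggest([48, 93, 64]): compare 48 with biggest([93, 64])
biggest([93, 64]): compare 93 with biggest([64])
biggest([64]) = 64  (base case)
Compare 93 with 64 -> 93
Compare 48 with 93 -> 93
Compare 96 with 93 -> 96
Compare 45 with 96 -> 96
Compare 59 with 96 -> 96
Compare 30 with 96 -> 96

96


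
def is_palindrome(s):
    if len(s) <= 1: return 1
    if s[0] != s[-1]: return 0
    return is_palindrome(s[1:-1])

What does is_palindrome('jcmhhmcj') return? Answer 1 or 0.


is_palindrome('jcmhhmcj'): s[0]='j' == s[-1]='j' -> check is_palindrome('cmhhmc')
is_palindrome('cmhhmc'): s[0]='c' == s[-1]='c' -> check is_palindrome('mhhm')
is_palindrome('mhhm'): s[0]='m' == s[-1]='m' -> check is_palindrome('hh')
is_palindrome('hh'): s[0]='h' == s[-1]='h' -> check is_palindrome('')
is_palindrome(''): len <= 1 -> return 1  (base case)
Result: 1 (palindrome)

1


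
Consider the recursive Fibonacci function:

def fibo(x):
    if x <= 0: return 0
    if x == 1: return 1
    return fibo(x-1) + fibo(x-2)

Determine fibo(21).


Computing fibo(21) bottom-up:
fibo(0) = 0
fibo(1) = 1
fibo(2) = fibo(1) + fibo(0) = 1 + 0 = 1
fibo(3) = fibo(2) + fibo(1) = 1 + 1 = 2
fibo(4) = fibo(3) + fibo(2) = 2 + 1 = 3
fibo(5) = fibo(4) + fibo(3) = 3 + 2 = 5
fibo(6) = fibo(5) + fibo(4) = 5 + 3 = 8
fibo(7) = fibo(6) + fibo(5) = 8 + 5 = 13
fibo(8) = fibo(7) + fibo(6) = 13 + 8 = 21
fibo(9) = fibo(8) + fibo(7) = 21 + 13 = 34
fibo(10) = fibo(9) + fibo(8) = 34 + 21 = 55
fibo(11) = fibo(10) + fibo(9) = 55 + 34 = 89
fibo(12) = fibo(11) + fibo(10) = 89 + 55 = 144
fibo(13) = fibo(12) + fibo(11) = 144 + 89 = 233
fibo(14) = fibo(13) + fibo(12) = 233 + 144 = 377
fibo(15) = fibo(14) + fibo(13) = 377 + 233 = 610
fibo(16) = fibo(15) + fibo(14) = 610 + 377 = 987
fibo(17) = fibo(16) + fibo(15) = 987 + 610 = 1597
fibo(18) = fibo(17) + fibo(16) = 1597 + 987 = 2584
fibo(19) = fibo(18) + fibo(17) = 2584 + 1597 = 4181
fibo(20) = fibo(19) + fibo(18) = 4181 + 2584 = 6765
fibo(21) = fibo(20) + fibo(19) = 6765 + 4181 = 10946

10946


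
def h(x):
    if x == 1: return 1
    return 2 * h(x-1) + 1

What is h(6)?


h(6) = 2 * h(5) + 1
h(5) = 2 * h(4) + 1
h(4) = 2 * h(3) + 1
h(3) = 2 * h(2) + 1
h(2) = 2 * h(1) + 1
h(1) = 1  (base case)
h(2) = 2 * 1 + 1 = 3
h(3) = 2 * 3 + 1 = 7
h(4) = 2 * 7 + 1 = 15
h(5) = 2 * 15 + 1 = 31
h(6) = 2 * 31 + 1 = 63

63


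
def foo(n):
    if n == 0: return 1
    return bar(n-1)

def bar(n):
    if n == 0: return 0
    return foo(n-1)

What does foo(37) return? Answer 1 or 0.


foo(37) = bar(36)
bar(36) = foo(35)
foo(35) = bar(34)
bar(34) = foo(33)
foo(33) = bar(32)
bar(32) = foo(31)
foo(31) = bar(30)
bar(30) = foo(29)
foo(29) = bar(28)
bar(28) = foo(27)
foo(27) = bar(26)
bar(26) = foo(25)
foo(25) = bar(24)
bar(24) = foo(23)
foo(23) = bar(22)
bar(22) = foo(21)
foo(21) = bar(20)
bar(20) = foo(19)
foo(19) = bar(18)
bar(18) = foo(17)
foo(17) = bar(16)
bar(16) = foo(15)
foo(15) = bar(14)
bar(14) = foo(13)
foo(13) = bar(12)
bar(12) = foo(11)
foo(11) = bar(10)
bar(10) = foo(9)
foo(9) = bar(8)
bar(8) = foo(7)
foo(7) = bar(6)
bar(6) = foo(5)
foo(5) = bar(4)
bar(4) = foo(3)
foo(3) = bar(2)
bar(2) = foo(1)
foo(1) = bar(0)
bar(0) = 0  (base case)
Result: 0

0


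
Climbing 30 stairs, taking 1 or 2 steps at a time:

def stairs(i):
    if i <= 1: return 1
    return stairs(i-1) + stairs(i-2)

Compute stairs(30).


Building up from base cases:
stairs(0) = 1
stairs(1) = 1
stairs(2) = stairs(1) + stairs(0) = 1 + 1 = 2
stairs(3) = stairs(2) + stairs(1) = 2 + 1 = 3
stairs(4) = stairs(3) + stairs(2) = 3 + 2 = 5
stairs(5) = stairs(4) + stairs(3) = 5 + 3 = 8
stairs(6) = stairs(5) + stairs(4) = 8 + 5 = 13
stairs(7) = stairs(6) + stairs(5) = 13 + 8 = 21
stairs(8) = stairs(7) + stairs(6) = 21 + 13 = 34
stairs(9) = stairs(8) + stairs(7) = 34 + 21 = 55
stairs(10) = stairs(9) + stairs(8) = 55 + 34 = 89
stairs(11) = stairs(10) + stairs(9) = 89 + 55 = 144
stairs(12) = stairs(11) + stairs(10) = 144 + 89 = 233
stairs(13) = stairs(12) + stairs(11) = 233 + 144 = 377
stairs(14) = stairs(13) + stairs(12) = 377 + 233 = 610
stairs(15) = stairs(14) + stairs(13) = 610 + 377 = 987
stairs(16) = stairs(15) + stairs(14) = 987 + 610 = 1597
stairs(17) = stairs(16) + stairs(15) = 1597 + 987 = 2584
stairs(18) = stairs(17) + stairs(16) = 2584 + 1597 = 4181
stairs(19) = stairs(18) + stairs(17) = 4181 + 2584 = 6765
stairs(20) = stairs(19) + stairs(18) = 6765 + 4181 = 10946
stairs(21) = stairs(20) + stairs(19) = 10946 + 6765 = 17711
stairs(22) = stairs(21) + stairs(20) = 17711 + 10946 = 28657
stairs(23) = stairs(22) + stairs(21) = 28657 + 17711 = 46368
stairs(24) = stairs(23) + stairs(22) = 46368 + 28657 = 75025
stairs(25) = stairs(24) + stairs(23) = 75025 + 46368 = 121393
stairs(26) = stairs(25) + stairs(24) = 121393 + 75025 = 196418
stairs(27) = stairs(26) + stairs(25) = 196418 + 121393 = 317811
stairs(28) = stairs(27) + stairs(26) = 317811 + 196418 = 514229
stairs(29) = stairs(28) + stairs(27) = 514229 + 317811 = 832040
stairs(30) = stairs(29) + stairs(28) = 832040 + 514229 = 1346269

1346269


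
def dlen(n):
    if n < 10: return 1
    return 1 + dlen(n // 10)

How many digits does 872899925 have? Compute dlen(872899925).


dlen(872899925) = 1 + dlen(87289992)
dlen(87289992) = 1 + dlen(8728999)
dlen(8728999) = 1 + dlen(872899)
dlen(872899) = 1 + dlen(87289)
dlen(87289) = 1 + dlen(8728)
dlen(8728) = 1 + dlen(872)
dlen(872) = 1 + dlen(87)
dlen(87) = 1 + dlen(8)
dlen(8) = 1  (base case: 8 < 10)
Unwinding: 1 + 1 + 1 + 1 + 1 + 1 + 1 + 1 + 1 = 9

9


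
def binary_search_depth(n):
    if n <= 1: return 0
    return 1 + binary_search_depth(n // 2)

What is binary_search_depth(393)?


393 / 2 = 196
196 / 2 = 98
98 / 2 = 49
49 / 2 = 24
24 / 2 = 12
12 / 2 = 6
6 / 2 = 3
3 / 2 = 1
Reached 1 after 8 halvings

8


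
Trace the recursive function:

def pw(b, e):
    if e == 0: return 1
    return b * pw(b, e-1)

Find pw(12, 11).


pw(12, 11)
= 12 * pw(12, 10)
= 12 * 12 * pw(12, 9)
= 12 * 12 * 12 * pw(12, 8)
= 12 * 12 * 12 * 12 * pw(12, 7)
= 12 * 12 * 12 * 12 * 12 * pw(12, 6)
= 12 * 12 * 12 * 12 * 12 * 12 * pw(12, 5)
= 12 * 12 * 12 * 12 * 12 * 12 * 12 * pw(12, 4)
= 12 * 12 * 12 * 12 * 12 * 12 * 12 * 12 * pw(12, 3)
= 12 * 12 * 12 * 12 * 12 * 12 * 12 * 12 * 12 * pw(12, 2)
= 12 * 12 * 12 * 12 * 12 * 12 * 12 * 12 * 12 * 12 * pw(12, 1)
= 12 * 12 * 12 * 12 * 12 * 12 * 12 * 12 * 12 * 12 * 12 * pw(12, 0)
= 12 * 12 * 12 * 12 * 12 * 12 * 12 * 12 * 12 * 12 * 12 * 1
= 743008370688

743008370688


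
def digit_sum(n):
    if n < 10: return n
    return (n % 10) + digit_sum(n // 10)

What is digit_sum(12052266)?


digit_sum(12052266) = 6 + digit_sum(1205226)
digit_sum(1205226) = 6 + digit_sum(120522)
digit_sum(120522) = 2 + digit_sum(12052)
digit_sum(12052) = 2 + digit_sum(1205)
digit_sum(1205) = 5 + digit_sum(120)
digit_sum(120) = 0 + digit_sum(12)
digit_sum(12) = 2 + digit_sum(1)
digit_sum(1) = 1  (base case)
Total: 6 + 6 + 2 + 2 + 5 + 0 + 2 + 1 = 24

24


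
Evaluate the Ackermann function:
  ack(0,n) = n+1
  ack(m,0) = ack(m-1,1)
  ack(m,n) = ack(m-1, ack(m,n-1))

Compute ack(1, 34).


ack(1, 34) = ack(0, ack(1, 33))
  ack(1, 33) = ack(0, ack(1, 32))
    ack(1, 32) = ack(0, ack(1, 31))
      ack(1, 31) = ack(0, ack(1, 30))
        ack(1, 30) = ack(0, ack(1, 29))
          ack(1, 29) = ack(0, ack(1, 28))
          ack(1, 28) = ack(0, ack(1, 27))
          ack(1, 27) = ack(0, ack(1, 26))
          ack(1, 26) = ack(0, ack(1, 25))
          ack(1, 25) = ack(0, ack(1, 24))
          ack(1, 24) = ack(0, ack(1, 23))
          ack(1, 23) = ack(0, ack(1, 22))
          ack(1, 22) = ack(0, ack(1, 21))
          ack(1, 21) = ack(0, ack(1, 20))
          ack(1, 20) = ack(0, ack(1, 19))
          ack(1, 19) = ack(0, ack(1, 18))
          ack(1, 18) = ack(0, ack(1, 17))
          ack(1, 17) = ack(0, ack(1, 16))
          ack(1, 16) = ack(0, ack(1, 15))
          ack(1, 15) = ack(0, ack(1, 14))
          ack(1, 14) = ack(0, ack(1, 13))
          ack(1, 13) = ack(0, ack(1, 12))
          ack(1, 12) = ack(0, ack(1, 11))
          ack(1, 11) = ack(0, ack(1, 10))
          ack(1, 10) = ack(0, ack(1, 9))
... (trace truncated)
Result: ack(1, 34) = 36

36


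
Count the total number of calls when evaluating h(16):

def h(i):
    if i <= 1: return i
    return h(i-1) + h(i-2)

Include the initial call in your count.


Let C(n) = total calls for h(n)
C(0) = 1, C(1) = 1
C(2) = 1 + C(1) + C(0) = 1 + 1 + 1 = 3
C(3) = 1 + C(2) + C(1) = 1 + 3 + 1 = 5
C(4) = 1 + C(3) + C(2) = 1 + 5 + 3 = 9
C(5) = 1 + C(4) + C(3) = 1 + 9 + 5 = 15
C(6) = 1 + C(5) + C(4) = 1 + 15 + 9 = 25
C(7) = 1 + C(6) + C(5) = 1 + 25 + 15 = 41
C(8) = 1 + C(7) + C(6) = 1 + 41 + 25 = 67
C(9) = 1 + C(8) + C(7) = 1 + 67 + 41 = 109
C(10) = 1 + C(9) + C(8) = 1 + 109 + 67 = 177
C(11) = 1 + C(10) + C(9) = 1 + 177 + 109 = 287
C(12) = 1 + C(11) + C(10) = 1 + 287 + 177 = 465
C(13) = 1 + C(12) + C(11) = 1 + 465 + 287 = 753
C(14) = 1 + C(13) + C(12) = 1 + 753 + 465 = 1219
C(15) = 1 + C(14) + C(13) = 1 + 1219 + 753 = 1973
C(16) = 1 + C(15) + C(14) = 1 + 1973 + 1219 = 3193

3193


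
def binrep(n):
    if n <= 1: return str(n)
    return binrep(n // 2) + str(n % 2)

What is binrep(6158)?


binrep(6158) = binrep(3079) + '0'
binrep(3079) = binrep(1539) + '1'
binrep(1539) = binrep(769) + '1'
binrep(769) = binrep(384) + '1'
binrep(384) = binrep(192) + '0'
binrep(192) = binrep(96) + '0'
binrep(96) = binrep(48) + '0'
binrep(48) = binrep(24) + '0'
binrep(24) = binrep(12) + '0'
binrep(12) = binrep(6) + '0'
binrep(6) = binrep(3) + '0'
binrep(3) = binrep(1) + '1'
binrep(1) = '1'  (base case)
Concatenating: '1' + '1' + '0' + '0' + '0' + '0' + '0' + '0' + '0' + '1' + '1' + '1' + '0' = '1100000001110'

1100000001110


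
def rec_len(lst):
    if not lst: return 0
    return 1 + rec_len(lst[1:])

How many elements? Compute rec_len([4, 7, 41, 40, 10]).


rec_len([4, 7, 41, 40, 10]) = 1 + rec_len([7, 41, 40, 10])
rec_len([7, 41, 40, 10]) = 1 + rec_len([41, 40, 10])
rec_len([41, 40, 10]) = 1 + rec_len([40, 10])
rec_len([40, 10]) = 1 + rec_len([10])
rec_len([10]) = 1 + rec_len([])
rec_len([]) = 0  (base case)
Unwinding: 1 + 1 + 1 + 1 + 1 + 0 = 5

5


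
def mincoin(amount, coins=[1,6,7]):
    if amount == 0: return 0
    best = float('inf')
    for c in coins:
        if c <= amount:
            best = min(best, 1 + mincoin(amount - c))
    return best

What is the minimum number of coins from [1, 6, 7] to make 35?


Building up with DP:
mincoin(0) = 0
mincoin(1) = min(1+mincoin(0)=1+0=1) = 1
mincoin(2) = min(1+mincoin(1)=1+1=2) = 2
mincoin(3) = min(1+mincoin(2)=1+2=3) = 3
mincoin(4) = min(1+mincoin(3)=1+3=4) = 4
mincoin(5) = min(1+mincoin(4)=1+4=5) = 5
mincoin(6) = min(1+mincoin(5)=1+5=6, 1+mincoin(0)=1+0=1) = 1
mincoin(7) = min(1+mincoin(6)=1+1=2, 1+mincoin(1)=1+1=2, 1+mincoin(0)=1+0=1) = 1
mincoin(8) = min(1+mincoin(7)=1+1=2, 1+mincoin(2)=1+2=3, 1+mincoin(1)=1+1=2) = 2
mincoin(9) = min(1+mincoin(8)=1+2=3, 1+mincoin(3)=1+3=4, 1+mincoin(2)=1+2=3) = 3
mincoin(10) = min(1+mincoin(9)=1+3=4, 1+mincoin(4)=1+4=5, 1+mincoin(3)=1+3=4) = 4
mincoin(11) = min(1+mincoin(10)=1+4=5, 1+mincoin(5)=1+5=6, 1+mincoin(4)=1+4=5) = 5
mincoin(12) = min(1+mincoin(11)=1+5=6, 1+mincoin(6)=1+1=2, 1+mincoin(5)=1+5=6) = 2
mincoin(13) = min(1+mincoin(12)=1+2=3, 1+mincoin(7)=1+1=2, 1+mincoin(6)=1+1=2) = 2
mincoin(14) = min(1+mincoin(13)=1+2=3, 1+mincoin(8)=1+2=3, 1+mincoin(7)=1+1=2) = 2
mincoin(15) = min(1+mincoin(14)=1+2=3, 1+mincoin(9)=1+3=4, 1+mincoin(8)=1+2=3) = 3
mincoin(16) = min(1+mincoin(15)=1+3=4, 1+mincoin(10)=1+4=5, 1+mincoin(9)=1+3=4) = 4
mincoin(17) = min(1+mincoin(16)=1+4=5, 1+mincoin(11)=1+5=6, 1+mincoin(10)=1+4=5) = 5
mincoin(18) = min(1+mincoin(17)=1+5=6, 1+mincoin(12)=1+2=3, 1+mincoin(11)=1+5=6) = 3
mincoin(19) = min(1+mincoin(18)=1+3=4, 1+mincoin(13)=1+2=3, 1+mincoin(12)=1+2=3) = 3
mincoin(20) = min(1+mincoin(19)=1+3=4, 1+mincoin(14)=1+2=3, 1+mincoin(13)=1+2=3) = 3
mincoin(21) = min(1+mincoin(20)=1+3=4, 1+mincoin(15)=1+3=4, 1+mincoin(14)=1+2=3) = 3
mincoin(22) = min(1+mincoin(21)=1+3=4, 1+mincoin(16)=1+4=5, 1+mincoin(15)=1+3=4) = 4
mincoin(23) = min(1+mincoin(22)=1+4=5, 1+mincoin(17)=1+5=6, 1+mincoin(16)=1+4=5) = 5
mincoin(24) = min(1+mincoin(23)=1+5=6, 1+mincoin(18)=1+3=4, 1+mincoin(17)=1+5=6) = 4
mincoin(25) = min(1+mincoin(24)=1+4=5, 1+mincoin(19)=1+3=4, 1+mincoin(18)=1+3=4) = 4
mincoin(26) = min(1+mincoin(25)=1+4=5, 1+mincoin(20)=1+3=4, 1+mincoin(19)=1+3=4) = 4
mincoin(27) = min(1+mincoin(26)=1+4=5, 1+mincoin(21)=1+3=4, 1+mincoin(20)=1+3=4) = 4
mincoin(28) = min(1+mincoin(27)=1+4=5, 1+mincoin(22)=1+4=5, 1+mincoin(21)=1+3=4) = 4
mincoin(29) = min(1+mincoin(28)=1+4=5, 1+mincoin(23)=1+5=6, 1+mincoin(22)=1+4=5) = 5
mincoin(30) = min(1+mincoin(29)=1+5=6, 1+mincoin(24)=1+4=5, 1+mincoin(23)=1+5=6) = 5
mincoin(31) = min(1+mincoin(30)=1+5=6, 1+mincoin(25)=1+4=5, 1+mincoin(24)=1+4=5) = 5
mincoin(32) = min(1+mincoin(31)=1+5=6, 1+mincoin(26)=1+4=5, 1+mincoin(25)=1+4=5) = 5
mincoin(33) = min(1+mincoin(32)=1+5=6, 1+mincoin(27)=1+4=5, 1+mincoin(26)=1+4=5) = 5
mincoin(34) = min(1+mincoin(33)=1+5=6, 1+mincoin(28)=1+4=5, 1+mincoin(27)=1+4=5) = 5
mincoin(35) = min(1+mincoin(34)=1+5=6, 1+mincoin(29)=1+5=6, 1+mincoin(28)=1+4=5) = 5

5


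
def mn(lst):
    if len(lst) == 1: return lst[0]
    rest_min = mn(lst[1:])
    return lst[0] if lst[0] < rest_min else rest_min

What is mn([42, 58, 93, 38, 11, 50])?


mn([42, 58, 93, 38, 11, 50]): compare 42 with mn([58, 93, 38, 11, 50])
mn([58, 93, 38, 11, 50]): compare 58 with mn([93, 38, 11, 50])
mn([93, 38, 11, 50]): compare 93 with mn([38, 11, 50])
mn([38, 11, 50]): compare 38 with mn([11, 50])
mn([11, 50]): compare 11 with mn([50])
mn([50]) = 50  (base case)
Compare 11 with 50 -> 11
Compare 38 with 11 -> 11
Compare 93 with 11 -> 11
Compare 58 with 11 -> 11
Compare 42 with 11 -> 11

11


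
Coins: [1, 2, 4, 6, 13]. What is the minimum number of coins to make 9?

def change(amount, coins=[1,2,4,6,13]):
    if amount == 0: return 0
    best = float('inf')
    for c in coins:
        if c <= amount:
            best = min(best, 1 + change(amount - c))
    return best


Building up with DP:
change(0) = 0
change(1) = min(1+change(0)=1+0=1) = 1
change(2) = min(1+change(1)=1+1=2, 1+change(0)=1+0=1) = 1
change(3) = min(1+change(2)=1+1=2, 1+change(1)=1+1=2) = 2
change(4) = min(1+change(3)=1+2=3, 1+change(2)=1+1=2, 1+change(0)=1+0=1) = 1
change(5) = min(1+change(4)=1+1=2, 1+change(3)=1+2=3, 1+change(1)=1+1=2) = 2
change(6) = min(1+change(5)=1+2=3, 1+change(4)=1+1=2, 1+change(2)=1+1=2, 1+change(0)=1+0=1) = 1
change(7) = min(1+change(6)=1+1=2, 1+change(5)=1+2=3, 1+change(3)=1+2=3, 1+change(1)=1+1=2) = 2
change(8) = min(1+change(7)=1+2=3, 1+change(6)=1+1=2, 1+change(4)=1+1=2, 1+change(2)=1+1=2) = 2
change(9) = min(1+change(8)=1+2=3, 1+change(7)=1+2=3, 1+change(5)=1+2=3, 1+change(3)=1+2=3) = 3

3


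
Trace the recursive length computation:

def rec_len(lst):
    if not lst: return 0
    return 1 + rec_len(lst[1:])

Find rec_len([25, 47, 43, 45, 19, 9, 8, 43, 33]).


rec_len([25, 47, 43, 45, 19, 9, 8, 43, 33]) = 1 + rec_len([47, 43, 45, 19, 9, 8, 43, 33])
rec_len([47, 43, 45, 19, 9, 8, 43, 33]) = 1 + rec_len([43, 45, 19, 9, 8, 43, 33])
rec_len([43, 45, 19, 9, 8, 43, 33]) = 1 + rec_len([45, 19, 9, 8, 43, 33])
rec_len([45, 19, 9, 8, 43, 33]) = 1 + rec_len([19, 9, 8, 43, 33])
rec_len([19, 9, 8, 43, 33]) = 1 + rec_len([9, 8, 43, 33])
rec_len([9, 8, 43, 33]) = 1 + rec_len([8, 43, 33])
rec_len([8, 43, 33]) = 1 + rec_len([43, 33])
rec_len([43, 33]) = 1 + rec_len([33])
rec_len([33]) = 1 + rec_len([])
rec_len([]) = 0  (base case)
Unwinding: 1 + 1 + 1 + 1 + 1 + 1 + 1 + 1 + 1 + 0 = 9

9


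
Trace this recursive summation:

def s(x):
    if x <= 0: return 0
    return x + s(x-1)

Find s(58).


s(58)
= 58 + 57 + 56 + 55 + 54 + 53 + 52 + 51 + 50 + 49 + 48 + 47 + 46 + 45 + 44 + 43 + 42 + 41 + 40 + 39 + 38 + 37 + 36 + 35 + 34 + 33 + 32 + 31 + 30 + 29 + 28 + 27 + 26 + 25 + 24 + 23 + 22 + 21 + 20 + 19 + 18 + 17 + 16 + 15 + 14 + 13 + 12 + 11 + 10 + 9 + 8 + 7 + 6 + 5 + 4 + 3 + 2 + 1 + s(0)
= 58 + 57 + 56 + 55 + 54 + 53 + 52 + 51 + 50 + 49 + 48 + 47 + 46 + 45 + 44 + 43 + 42 + 41 + 40 + 39 + 38 + 37 + 36 + 35 + 34 + 33 + 32 + 31 + 30 + 29 + 28 + 27 + 26 + 25 + 24 + 23 + 22 + 21 + 20 + 19 + 18 + 17 + 16 + 15 + 14 + 13 + 12 + 11 + 10 + 9 + 8 + 7 + 6 + 5 + 4 + 3 + 2 + 1 + 0
= 1711

1711


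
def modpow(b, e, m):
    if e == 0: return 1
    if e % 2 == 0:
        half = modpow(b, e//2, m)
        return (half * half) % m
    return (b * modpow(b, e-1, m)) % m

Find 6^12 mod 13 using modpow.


modpow(6, 12, 13): e is even, compute modpow(6, 6, 13)
  modpow(6, 6, 13): e is even, compute modpow(6, 3, 13)
    modpow(6, 3, 13): e is odd, compute modpow(6, 2, 13)
      modpow(6, 2, 13): e is even, compute modpow(6, 1, 13)
        modpow(6, 1, 13): e is odd, compute modpow(6, 0, 13)
          modpow(6, 0, 13) = 1
        (6 * 1) % 13 = 6
      half=6, (6*6) % 13 = 10
    (6 * 10) % 13 = 8
  half=8, (8*8) % 13 = 12
half=12, (12*12) % 13 = 1

1


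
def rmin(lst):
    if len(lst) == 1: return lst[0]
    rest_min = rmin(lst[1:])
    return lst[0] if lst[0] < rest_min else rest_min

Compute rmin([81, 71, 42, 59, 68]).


rmin([81, 71, 42, 59, 68]): compare 81 with rmin([71, 42, 59, 68])
rmin([71, 42, 59, 68]): compare 71 with rmin([42, 59, 68])
rmin([42, 59, 68]): compare 42 with rmin([59, 68])
rmin([59, 68]): compare 59 with rmin([68])
rmin([68]) = 68  (base case)
Compare 59 with 68 -> 59
Compare 42 with 59 -> 42
Compare 71 with 42 -> 42
Compare 81 with 42 -> 42

42


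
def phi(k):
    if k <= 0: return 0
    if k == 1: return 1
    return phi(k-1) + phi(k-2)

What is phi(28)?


Computing phi(28) bottom-up:
phi(0) = 0
phi(1) = 1
phi(2) = phi(1) + phi(0) = 1 + 0 = 1
phi(3) = phi(2) + phi(1) = 1 + 1 = 2
phi(4) = phi(3) + phi(2) = 2 + 1 = 3
phi(5) = phi(4) + phi(3) = 3 + 2 = 5
phi(6) = phi(5) + phi(4) = 5 + 3 = 8
phi(7) = phi(6) + phi(5) = 8 + 5 = 13
phi(8) = phi(7) + phi(6) = 13 + 8 = 21
phi(9) = phi(8) + phi(7) = 21 + 13 = 34
phi(10) = phi(9) + phi(8) = 34 + 21 = 55
phi(11) = phi(10) + phi(9) = 55 + 34 = 89
phi(12) = phi(11) + phi(10) = 89 + 55 = 144
phi(13) = phi(12) + phi(11) = 144 + 89 = 233
phi(14) = phi(13) + phi(12) = 233 + 144 = 377
phi(15) = phi(14) + phi(13) = 377 + 233 = 610
phi(16) = phi(15) + phi(14) = 610 + 377 = 987
phi(17) = phi(16) + phi(15) = 987 + 610 = 1597
phi(18) = phi(17) + phi(16) = 1597 + 987 = 2584
phi(19) = phi(18) + phi(17) = 2584 + 1597 = 4181
phi(20) = phi(19) + phi(18) = 4181 + 2584 = 6765
phi(21) = phi(20) + phi(19) = 6765 + 4181 = 10946
phi(22) = phi(21) + phi(20) = 10946 + 6765 = 17711
phi(23) = phi(22) + phi(21) = 17711 + 10946 = 28657
phi(24) = phi(23) + phi(22) = 28657 + 17711 = 46368
phi(25) = phi(24) + phi(23) = 46368 + 28657 = 75025
phi(26) = phi(25) + phi(24) = 75025 + 46368 = 121393
phi(27) = phi(26) + phi(25) = 121393 + 75025 = 196418
phi(28) = phi(27) + phi(26) = 196418 + 121393 = 317811

317811


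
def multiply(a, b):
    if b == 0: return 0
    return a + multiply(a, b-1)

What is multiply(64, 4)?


multiply(64, 4) = 64 + multiply(64, 3)
multiply(64, 3) = 64 + multiply(64, 2)
multiply(64, 2) = 64 + multiply(64, 1)
multiply(64, 1) = 64 + multiply(64, 0)
multiply(64, 0) = 0  (base case)
Total: 64 + 64 + 64 + 64 + 0 = 256

256


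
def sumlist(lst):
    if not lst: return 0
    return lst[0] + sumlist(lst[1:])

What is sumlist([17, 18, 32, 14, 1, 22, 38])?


sumlist([17, 18, 32, 14, 1, 22, 38]) = 17 + sumlist([18, 32, 14, 1, 22, 38])
sumlist([18, 32, 14, 1, 22, 38]) = 18 + sumlist([32, 14, 1, 22, 38])
sumlist([32, 14, 1, 22, 38]) = 32 + sumlist([14, 1, 22, 38])
sumlist([14, 1, 22, 38]) = 14 + sumlist([1, 22, 38])
sumlist([1, 22, 38]) = 1 + sumlist([22, 38])
sumlist([22, 38]) = 22 + sumlist([38])
sumlist([38]) = 38 + sumlist([])
sumlist([]) = 0  (base case)
Total: 17 + 18 + 32 + 14 + 1 + 22 + 38 + 0 = 142

142


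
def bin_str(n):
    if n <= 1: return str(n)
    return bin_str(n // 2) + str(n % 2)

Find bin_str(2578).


bin_str(2578) = bin_str(1289) + '0'
bin_str(1289) = bin_str(644) + '1'
bin_str(644) = bin_str(322) + '0'
bin_str(322) = bin_str(161) + '0'
bin_str(161) = bin_str(80) + '1'
bin_str(80) = bin_str(40) + '0'
bin_str(40) = bin_str(20) + '0'
bin_str(20) = bin_str(10) + '0'
bin_str(10) = bin_str(5) + '0'
bin_str(5) = bin_str(2) + '1'
bin_str(2) = bin_str(1) + '0'
bin_str(1) = '1'  (base case)
Concatenating: '1' + '0' + '1' + '0' + '0' + '0' + '0' + '1' + '0' + '0' + '1' + '0' = '101000010010'

101000010010


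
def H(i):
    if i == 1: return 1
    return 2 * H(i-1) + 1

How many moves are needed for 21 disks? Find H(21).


H(21) = 2 * H(20) + 1
H(20) = 2 * H(19) + 1
H(19) = 2 * H(18) + 1
H(18) = 2 * H(17) + 1
H(17) = 2 * H(16) + 1
H(16) = 2 * H(15) + 1
H(15) = 2 * H(14) + 1
H(14) = 2 * H(13) + 1
H(13) = 2 * H(12) + 1
H(12) = 2 * H(11) + 1
H(11) = 2 * H(10) + 1
H(10) = 2 * H(9) + 1
H(9) = 2 * H(8) + 1
H(8) = 2 * H(7) + 1
H(7) = 2 * H(6) + 1
H(6) = 2 * H(5) + 1
H(5) = 2 * H(4) + 1
H(4) = 2 * H(3) + 1
H(3) = 2 * H(2) + 1
H(2) = 2 * H(1) + 1
H(1) = 1  (base case)
H(2) = 2 * 1 + 1 = 3
H(3) = 2 * 3 + 1 = 7
H(4) = 2 * 7 + 1 = 15
H(5) = 2 * 15 + 1 = 31
H(6) = 2 * 31 + 1 = 63
H(7) = 2 * 63 + 1 = 127
H(8) = 2 * 127 + 1 = 255
H(9) = 2 * 255 + 1 = 511
H(10) = 2 * 511 + 1 = 1023
H(11) = 2 * 1023 + 1 = 2047
H(12) = 2 * 2047 + 1 = 4095
H(13) = 2 * 4095 + 1 = 8191
H(14) = 2 * 8191 + 1 = 16383
H(15) = 2 * 16383 + 1 = 32767
H(16) = 2 * 32767 + 1 = 65535
H(17) = 2 * 65535 + 1 = 131071
H(18) = 2 * 131071 + 1 = 262143
H(19) = 2 * 262143 + 1 = 524287
H(20) = 2 * 524287 + 1 = 1048575
H(21) = 2 * 1048575 + 1 = 2097151

2097151


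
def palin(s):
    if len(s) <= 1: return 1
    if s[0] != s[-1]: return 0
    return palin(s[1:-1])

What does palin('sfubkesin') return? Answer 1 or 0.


palin('sfubkesin'): s[0]='s' != s[-1]='n' -> return 0
Result: 0 (not a palindrome)

0


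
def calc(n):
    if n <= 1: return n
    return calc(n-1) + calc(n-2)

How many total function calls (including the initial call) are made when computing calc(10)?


Let C(n) = total calls for calc(n)
C(0) = 1, C(1) = 1
C(2) = 1 + C(1) + C(0) = 1 + 1 + 1 = 3
C(3) = 1 + C(2) + C(1) = 1 + 3 + 1 = 5
C(4) = 1 + C(3) + C(2) = 1 + 5 + 3 = 9
C(5) = 1 + C(4) + C(3) = 1 + 9 + 5 = 15
C(6) = 1 + C(5) + C(4) = 1 + 15 + 9 = 25
C(7) = 1 + C(6) + C(5) = 1 + 25 + 15 = 41
C(8) = 1 + C(7) + C(6) = 1 + 41 + 25 = 67
C(9) = 1 + C(8) + C(7) = 1 + 67 + 41 = 109
C(10) = 1 + C(9) + C(8) = 1 + 109 + 67 = 177

177


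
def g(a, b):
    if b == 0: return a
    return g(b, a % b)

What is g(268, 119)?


g(268, 119) = g(119, 30)
g(119, 30) = g(30, 29)
g(30, 29) = g(29, 1)
g(29, 1) = g(1, 0)
g(1, 0) = 1  (base case)

1


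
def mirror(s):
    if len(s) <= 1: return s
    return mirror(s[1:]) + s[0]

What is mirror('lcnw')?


mirror('lcnw') = mirror('cnw') + 'l'
mirror('cnw') = mirror('nw') + 'c'
mirror('nw') = mirror('w') + 'n'
mirror('w') = 'w'  (base case)
Concatenating: 'w' + 'n' + 'c' + 'l' = 'wncl'

wncl


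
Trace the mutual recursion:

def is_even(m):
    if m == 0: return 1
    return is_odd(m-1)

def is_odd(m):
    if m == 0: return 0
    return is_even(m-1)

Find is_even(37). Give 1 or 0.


is_even(37) = is_odd(36)
is_odd(36) = is_even(35)
is_even(35) = is_odd(34)
is_odd(34) = is_even(33)
is_even(33) = is_odd(32)
is_odd(32) = is_even(31)
is_even(31) = is_odd(30)
is_odd(30) = is_even(29)
is_even(29) = is_odd(28)
is_odd(28) = is_even(27)
is_even(27) = is_odd(26)
is_odd(26) = is_even(25)
is_even(25) = is_odd(24)
is_odd(24) = is_even(23)
is_even(23) = is_odd(22)
is_odd(22) = is_even(21)
is_even(21) = is_odd(20)
is_odd(20) = is_even(19)
is_even(19) = is_odd(18)
is_odd(18) = is_even(17)
is_even(17) = is_odd(16)
is_odd(16) = is_even(15)
is_even(15) = is_odd(14)
is_odd(14) = is_even(13)
is_even(13) = is_odd(12)
is_odd(12) = is_even(11)
is_even(11) = is_odd(10)
is_odd(10) = is_even(9)
is_even(9) = is_odd(8)
is_odd(8) = is_even(7)
is_even(7) = is_odd(6)
is_odd(6) = is_even(5)
is_even(5) = is_odd(4)
is_odd(4) = is_even(3)
is_even(3) = is_odd(2)
is_odd(2) = is_even(1)
is_even(1) = is_odd(0)
is_odd(0) = 0  (base case)
Result: 0

0


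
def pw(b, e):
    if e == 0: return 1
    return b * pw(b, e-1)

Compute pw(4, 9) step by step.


pw(4, 9)
= 4 * pw(4, 8)
= 4 * 4 * pw(4, 7)
= 4 * 4 * 4 * pw(4, 6)
= 4 * 4 * 4 * 4 * pw(4, 5)
= 4 * 4 * 4 * 4 * 4 * pw(4, 4)
= 4 * 4 * 4 * 4 * 4 * 4 * pw(4, 3)
= 4 * 4 * 4 * 4 * 4 * 4 * 4 * pw(4, 2)
= 4 * 4 * 4 * 4 * 4 * 4 * 4 * 4 * pw(4, 1)
= 4 * 4 * 4 * 4 * 4 * 4 * 4 * 4 * 4 * pw(4, 0)
= 4 * 4 * 4 * 4 * 4 * 4 * 4 * 4 * 4 * 1
= 262144

262144


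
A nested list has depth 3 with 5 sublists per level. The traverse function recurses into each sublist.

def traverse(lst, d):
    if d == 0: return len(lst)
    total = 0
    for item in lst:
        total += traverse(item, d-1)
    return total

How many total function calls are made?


At depth 0 (root): 1 call
At depth 1: each of 1 parents calls traverse on 5 children = 5 calls
At depth 2: each of 5 parents calls traverse on 5 children = 25 calls
At depth 3: each of 25 parents calls traverse on 5 children = 125 calls
Total: 1 + 5 + 25 + 125 = 156

156


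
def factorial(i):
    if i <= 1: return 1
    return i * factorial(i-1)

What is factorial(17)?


factorial(17)
= 17 * factorial(16)
= 17 * 16 * factorial(15)
= 17 * 16 * 15 * factorial(14)
= 17 * 16 * 15 * 14 * factorial(13)
= 17 * 16 * 15 * 14 * 13 * factorial(12)
= 17 * 16 * 15 * 14 * 13 * 12 * factorial(11)
= 17 * 16 * 15 * 14 * 13 * 12 * 11 * factorial(10)
= 17 * 16 * 15 * 14 * 13 * 12 * 11 * 10 * factorial(9)
= 17 * 16 * 15 * 14 * 13 * 12 * 11 * 10 * 9 * factorial(8)
= 17 * 16 * 15 * 14 * 13 * 12 * 11 * 10 * 9 * 8 * factorial(7)
= 17 * 16 * 15 * 14 * 13 * 12 * 11 * 10 * 9 * 8 * 7 * factorial(6)
= 17 * 16 * 15 * 14 * 13 * 12 * 11 * 10 * 9 * 8 * 7 * 6 * factorial(5)
= 17 * 16 * 15 * 14 * 13 * 12 * 11 * 10 * 9 * 8 * 7 * 6 * 5 * factorial(4)
= 17 * 16 * 15 * 14 * 13 * 12 * 11 * 10 * 9 * 8 * 7 * 6 * 5 * 4 * factorial(3)
= 17 * 16 * 15 * 14 * 13 * 12 * 11 * 10 * 9 * 8 * 7 * 6 * 5 * 4 * 3 * factorial(2)
= 17 * 16 * 15 * 14 * 13 * 12 * 11 * 10 * 9 * 8 * 7 * 6 * 5 * 4 * 3 * 2 * factorial(1)
= 17 * 16 * 15 * 14 * 13 * 12 * 11 * 10 * 9 * 8 * 7 * 6 * 5 * 4 * 3 * 2 * 1
= 355687428096000

355687428096000


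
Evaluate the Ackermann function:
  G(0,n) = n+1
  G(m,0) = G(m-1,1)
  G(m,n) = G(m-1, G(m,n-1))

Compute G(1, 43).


G(1, 43) = G(0, G(1, 42))
  G(1, 42) = G(0, G(1, 41))
    G(1, 41) = G(0, G(1, 40))
      G(1, 40) = G(0, G(1, 39))
        G(1, 39) = G(0, G(1, 38))
          G(1, 38) = G(0, G(1, 37))
          G(1, 37) = G(0, G(1, 36))
          G(1, 36) = G(0, G(1, 35))
          G(1, 35) = G(0, G(1, 34))
          G(1, 34) = G(0, G(1, 33))
          G(1, 33) = G(0, G(1, 32))
          G(1, 32) = G(0, G(1, 31))
          G(1, 31) = G(0, G(1, 30))
          G(1, 30) = G(0, G(1, 29))
          G(1, 29) = G(0, G(1, 28))
          G(1, 28) = G(0, G(1, 27))
          G(1, 27) = G(0, G(1, 26))
          G(1, 26) = G(0, G(1, 25))
          G(1, 25) = G(0, G(1, 24))
          G(1, 24) = G(0, G(1, 23))
          G(1, 23) = G(0, G(1, 22))
          G(1, 22) = G(0, G(1, 21))
          G(1, 21) = G(0, G(1, 20))
          G(1, 20) = G(0, G(1, 19))
          G(1, 19) = G(0, G(1, 18))
... (trace truncated)
Result: G(1, 43) = 45

45


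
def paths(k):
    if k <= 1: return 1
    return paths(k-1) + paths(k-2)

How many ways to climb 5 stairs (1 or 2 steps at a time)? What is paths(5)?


Building up from base cases:
paths(0) = 1
paths(1) = 1
paths(2) = paths(1) + paths(0) = 1 + 1 = 2
paths(3) = paths(2) + paths(1) = 2 + 1 = 3
paths(4) = paths(3) + paths(2) = 3 + 2 = 5
paths(5) = paths(4) + paths(3) = 5 + 3 = 8

8


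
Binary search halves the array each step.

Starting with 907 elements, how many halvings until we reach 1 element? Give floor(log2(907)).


907 / 2 = 453
453 / 2 = 226
226 / 2 = 113
113 / 2 = 56
56 / 2 = 28
28 / 2 = 14
14 / 2 = 7
7 / 2 = 3
3 / 2 = 1
Reached 1 after 9 halvings

9


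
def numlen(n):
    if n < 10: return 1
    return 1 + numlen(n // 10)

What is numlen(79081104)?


numlen(79081104) = 1 + numlen(7908110)
numlen(7908110) = 1 + numlen(790811)
numlen(790811) = 1 + numlen(79081)
numlen(79081) = 1 + numlen(7908)
numlen(7908) = 1 + numlen(790)
numlen(790) = 1 + numlen(79)
numlen(79) = 1 + numlen(7)
numlen(7) = 1  (base case: 7 < 10)
Unwinding: 1 + 1 + 1 + 1 + 1 + 1 + 1 + 1 = 8

8


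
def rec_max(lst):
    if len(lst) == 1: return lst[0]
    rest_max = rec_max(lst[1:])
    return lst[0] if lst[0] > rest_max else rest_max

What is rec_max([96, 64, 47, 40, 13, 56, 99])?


rec_max([96, 64, 47, 40, 13, 56, 99]): compare 96 with rec_max([64, 47, 40, 13, 56, 99])
rec_max([64, 47, 40, 13, 56, 99]): compare 64 with rec_max([47, 40, 13, 56, 99])
rec_max([47, 40, 13, 56, 99]): compare 47 with rec_max([40, 13, 56, 99])
rec_max([40, 13, 56, 99]): compare 40 with rec_max([13, 56, 99])
rec_max([13, 56, 99]): compare 13 with rec_max([56, 99])
rec_max([56, 99]): compare 56 with rec_max([99])
rec_max([99]) = 99  (base case)
Compare 56 with 99 -> 99
Compare 13 with 99 -> 99
Compare 40 with 99 -> 99
Compare 47 with 99 -> 99
Compare 64 with 99 -> 99
Compare 96 with 99 -> 99

99


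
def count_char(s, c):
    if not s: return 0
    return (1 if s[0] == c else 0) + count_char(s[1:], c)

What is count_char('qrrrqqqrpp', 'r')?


s[0]='q' != 'r' -> 0
s[0]='r' == 'r' -> 1
s[0]='r' == 'r' -> 1
s[0]='r' == 'r' -> 1
s[0]='q' != 'r' -> 0
s[0]='q' != 'r' -> 0
s[0]='q' != 'r' -> 0
s[0]='r' == 'r' -> 1
s[0]='p' != 'r' -> 0
s[0]='p' != 'r' -> 0
Sum: 0 + 1 + 1 + 1 + 0 + 0 + 0 + 1 + 0 + 0 = 4

4


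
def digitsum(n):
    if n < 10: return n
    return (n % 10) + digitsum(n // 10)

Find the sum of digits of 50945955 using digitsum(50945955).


digitsum(50945955) = 5 + digitsum(5094595)
digitsum(5094595) = 5 + digitsum(509459)
digitsum(509459) = 9 + digitsum(50945)
digitsum(50945) = 5 + digitsum(5094)
digitsum(5094) = 4 + digitsum(509)
digitsum(509) = 9 + digitsum(50)
digitsum(50) = 0 + digitsum(5)
digitsum(5) = 5  (base case)
Total: 5 + 5 + 9 + 5 + 4 + 9 + 0 + 5 = 42

42


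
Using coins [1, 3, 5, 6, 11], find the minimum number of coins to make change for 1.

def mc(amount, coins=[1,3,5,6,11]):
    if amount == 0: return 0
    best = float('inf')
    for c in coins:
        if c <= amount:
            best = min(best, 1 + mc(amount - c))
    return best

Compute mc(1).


Building up with DP:
mc(0) = 0
mc(1) = min(1+mc(0)=1+0=1) = 1

1


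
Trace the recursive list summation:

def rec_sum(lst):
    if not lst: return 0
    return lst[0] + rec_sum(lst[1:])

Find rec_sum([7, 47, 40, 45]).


rec_sum([7, 47, 40, 45]) = 7 + rec_sum([47, 40, 45])
rec_sum([47, 40, 45]) = 47 + rec_sum([40, 45])
rec_sum([40, 45]) = 40 + rec_sum([45])
rec_sum([45]) = 45 + rec_sum([])
rec_sum([]) = 0  (base case)
Total: 7 + 47 + 40 + 45 + 0 = 139

139


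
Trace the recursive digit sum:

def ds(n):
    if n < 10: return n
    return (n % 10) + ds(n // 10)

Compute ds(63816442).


ds(63816442) = 2 + ds(6381644)
ds(6381644) = 4 + ds(638164)
ds(638164) = 4 + ds(63816)
ds(63816) = 6 + ds(6381)
ds(6381) = 1 + ds(638)
ds(638) = 8 + ds(63)
ds(63) = 3 + ds(6)
ds(6) = 6  (base case)
Total: 2 + 4 + 4 + 6 + 1 + 8 + 3 + 6 = 34

34


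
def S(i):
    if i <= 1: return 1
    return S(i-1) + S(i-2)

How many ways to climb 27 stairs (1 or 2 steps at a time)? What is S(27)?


Building up from base cases:
S(0) = 1
S(1) = 1
S(2) = S(1) + S(0) = 1 + 1 = 2
S(3) = S(2) + S(1) = 2 + 1 = 3
S(4) = S(3) + S(2) = 3 + 2 = 5
S(5) = S(4) + S(3) = 5 + 3 = 8
S(6) = S(5) + S(4) = 8 + 5 = 13
S(7) = S(6) + S(5) = 13 + 8 = 21
S(8) = S(7) + S(6) = 21 + 13 = 34
S(9) = S(8) + S(7) = 34 + 21 = 55
S(10) = S(9) + S(8) = 55 + 34 = 89
S(11) = S(10) + S(9) = 89 + 55 = 144
S(12) = S(11) + S(10) = 144 + 89 = 233
S(13) = S(12) + S(11) = 233 + 144 = 377
S(14) = S(13) + S(12) = 377 + 233 = 610
S(15) = S(14) + S(13) = 610 + 377 = 987
S(16) = S(15) + S(14) = 987 + 610 = 1597
S(17) = S(16) + S(15) = 1597 + 987 = 2584
S(18) = S(17) + S(16) = 2584 + 1597 = 4181
S(19) = S(18) + S(17) = 4181 + 2584 = 6765
S(20) = S(19) + S(18) = 6765 + 4181 = 10946
S(21) = S(20) + S(19) = 10946 + 6765 = 17711
S(22) = S(21) + S(20) = 17711 + 10946 = 28657
S(23) = S(22) + S(21) = 28657 + 17711 = 46368
S(24) = S(23) + S(22) = 46368 + 28657 = 75025
S(25) = S(24) + S(23) = 75025 + 46368 = 121393
S(26) = S(25) + S(24) = 121393 + 75025 = 196418
S(27) = S(26) + S(25) = 196418 + 121393 = 317811

317811


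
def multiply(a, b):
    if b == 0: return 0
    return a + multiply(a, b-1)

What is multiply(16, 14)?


multiply(16, 14) = 16 + multiply(16, 13)
multiply(16, 13) = 16 + multiply(16, 12)
multiply(16, 12) = 16 + multiply(16, 11)
multiply(16, 11) = 16 + multiply(16, 10)
multiply(16, 10) = 16 + multiply(16, 9)
multiply(16, 9) = 16 + multiply(16, 8)
multiply(16, 8) = 16 + multiply(16, 7)
multiply(16, 7) = 16 + multiply(16, 6)
multiply(16, 6) = 16 + multiply(16, 5)
multiply(16, 5) = 16 + multiply(16, 4)
multiply(16, 4) = 16 + multiply(16, 3)
multiply(16, 3) = 16 + multiply(16, 2)
multiply(16, 2) = 16 + multiply(16, 1)
multiply(16, 1) = 16 + multiply(16, 0)
multiply(16, 0) = 0  (base case)
Total: 16 + 16 + 16 + 16 + 16 + 16 + 16 + 16 + 16 + 16 + 16 + 16 + 16 + 16 + 0 = 224

224


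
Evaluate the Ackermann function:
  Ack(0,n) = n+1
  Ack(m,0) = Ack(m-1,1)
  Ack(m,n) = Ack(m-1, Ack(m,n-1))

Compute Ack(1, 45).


Ack(1, 45) = Ack(0, Ack(1, 44))
  Ack(1, 44) = Ack(0, Ack(1, 43))
    Ack(1, 43) = Ack(0, Ack(1, 42))
      Ack(1, 42) = Ack(0, Ack(1, 41))
        Ack(1, 41) = Ack(0, Ack(1, 40))
          Ack(1, 40) = Ack(0, Ack(1, 39))
          Ack(1, 39) = Ack(0, Ack(1, 38))
          Ack(1, 38) = Ack(0, Ack(1, 37))
          Ack(1, 37) = Ack(0, Ack(1, 36))
          Ack(1, 36) = Ack(0, Ack(1, 35))
          Ack(1, 35) = Ack(0, Ack(1, 34))
          Ack(1, 34) = Ack(0, Ack(1, 33))
          Ack(1, 33) = Ack(0, Ack(1, 32))
          Ack(1, 32) = Ack(0, Ack(1, 31))
          Ack(1, 31) = Ack(0, Ack(1, 30))
          Ack(1, 30) = Ack(0, Ack(1, 29))
          Ack(1, 29) = Ack(0, Ack(1, 28))
          Ack(1, 28) = Ack(0, Ack(1, 27))
          Ack(1, 27) = Ack(0, Ack(1, 26))
          Ack(1, 26) = Ack(0, Ack(1, 25))
          Ack(1, 25) = Ack(0, Ack(1, 24))
          Ack(1, 24) = Ack(0, Ack(1, 23))
          Ack(1, 23) = Ack(0, Ack(1, 22))
          Ack(1, 22) = Ack(0, Ack(1, 21))
          Ack(1, 21) = Ack(0, Ack(1, 20))
... (trace truncated)
Result: Ack(1, 45) = 47

47


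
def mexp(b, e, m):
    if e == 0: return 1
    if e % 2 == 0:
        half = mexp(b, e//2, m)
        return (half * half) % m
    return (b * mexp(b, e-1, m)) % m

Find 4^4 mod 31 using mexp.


mexp(4, 4, 31): e is even, compute mexp(4, 2, 31)
  mexp(4, 2, 31): e is even, compute mexp(4, 1, 31)
    mexp(4, 1, 31): e is odd, compute mexp(4, 0, 31)
      mexp(4, 0, 31) = 1
    (4 * 1) % 31 = 4
  half=4, (4*4) % 31 = 16
half=16, (16*16) % 31 = 8

8


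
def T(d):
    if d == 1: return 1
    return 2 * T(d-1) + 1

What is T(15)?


T(15) = 2 * T(14) + 1
T(14) = 2 * T(13) + 1
T(13) = 2 * T(12) + 1
T(12) = 2 * T(11) + 1
T(11) = 2 * T(10) + 1
T(10) = 2 * T(9) + 1
T(9) = 2 * T(8) + 1
T(8) = 2 * T(7) + 1
T(7) = 2 * T(6) + 1
T(6) = 2 * T(5) + 1
T(5) = 2 * T(4) + 1
T(4) = 2 * T(3) + 1
T(3) = 2 * T(2) + 1
T(2) = 2 * T(1) + 1
T(1) = 1  (base case)
T(2) = 2 * 1 + 1 = 3
T(3) = 2 * 3 + 1 = 7
T(4) = 2 * 7 + 1 = 15
T(5) = 2 * 15 + 1 = 31
T(6) = 2 * 31 + 1 = 63
T(7) = 2 * 63 + 1 = 127
T(8) = 2 * 127 + 1 = 255
T(9) = 2 * 255 + 1 = 511
T(10) = 2 * 511 + 1 = 1023
T(11) = 2 * 1023 + 1 = 2047
T(12) = 2 * 2047 + 1 = 4095
T(13) = 2 * 4095 + 1 = 8191
T(14) = 2 * 8191 + 1 = 16383
T(15) = 2 * 16383 + 1 = 32767

32767


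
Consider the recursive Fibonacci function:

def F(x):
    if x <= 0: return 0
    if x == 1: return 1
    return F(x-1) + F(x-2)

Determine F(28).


Computing F(28) bottom-up:
F(0) = 0
F(1) = 1
F(2) = F(1) + F(0) = 1 + 0 = 1
F(3) = F(2) + F(1) = 1 + 1 = 2
F(4) = F(3) + F(2) = 2 + 1 = 3
F(5) = F(4) + F(3) = 3 + 2 = 5
F(6) = F(5) + F(4) = 5 + 3 = 8
F(7) = F(6) + F(5) = 8 + 5 = 13
F(8) = F(7) + F(6) = 13 + 8 = 21
F(9) = F(8) + F(7) = 21 + 13 = 34
F(10) = F(9) + F(8) = 34 + 21 = 55
F(11) = F(10) + F(9) = 55 + 34 = 89
F(12) = F(11) + F(10) = 89 + 55 = 144
F(13) = F(12) + F(11) = 144 + 89 = 233
F(14) = F(13) + F(12) = 233 + 144 = 377
F(15) = F(14) + F(13) = 377 + 233 = 610
F(16) = F(15) + F(14) = 610 + 377 = 987
F(17) = F(16) + F(15) = 987 + 610 = 1597
F(18) = F(17) + F(16) = 1597 + 987 = 2584
F(19) = F(18) + F(17) = 2584 + 1597 = 4181
F(20) = F(19) + F(18) = 4181 + 2584 = 6765
F(21) = F(20) + F(19) = 6765 + 4181 = 10946
F(22) = F(21) + F(20) = 10946 + 6765 = 17711
F(23) = F(22) + F(21) = 17711 + 10946 = 28657
F(24) = F(23) + F(22) = 28657 + 17711 = 46368
F(25) = F(24) + F(23) = 46368 + 28657 = 75025
F(26) = F(25) + F(24) = 75025 + 46368 = 121393
F(27) = F(26) + F(25) = 121393 + 75025 = 196418
F(28) = F(27) + F(26) = 196418 + 121393 = 317811

317811


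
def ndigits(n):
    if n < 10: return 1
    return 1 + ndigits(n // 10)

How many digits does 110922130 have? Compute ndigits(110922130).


ndigits(110922130) = 1 + ndigits(11092213)
ndigits(11092213) = 1 + ndigits(1109221)
ndigits(1109221) = 1 + ndigits(110922)
ndigits(110922) = 1 + ndigits(11092)
ndigits(11092) = 1 + ndigits(1109)
ndigits(1109) = 1 + ndigits(110)
ndigits(110) = 1 + ndigits(11)
ndigits(11) = 1 + ndigits(1)
ndigits(1) = 1  (base case: 1 < 10)
Unwinding: 1 + 1 + 1 + 1 + 1 + 1 + 1 + 1 + 1 = 9

9


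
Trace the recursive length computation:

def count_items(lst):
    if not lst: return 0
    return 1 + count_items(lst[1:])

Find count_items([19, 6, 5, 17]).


count_items([19, 6, 5, 17]) = 1 + count_items([6, 5, 17])
count_items([6, 5, 17]) = 1 + count_items([5, 17])
count_items([5, 17]) = 1 + count_items([17])
count_items([17]) = 1 + count_items([])
count_items([]) = 0  (base case)
Unwinding: 1 + 1 + 1 + 1 + 0 = 4

4
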